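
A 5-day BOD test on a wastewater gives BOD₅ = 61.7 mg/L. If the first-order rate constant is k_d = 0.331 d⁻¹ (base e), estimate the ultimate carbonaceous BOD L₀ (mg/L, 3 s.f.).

L₀ ≈ 76.3 mg/L

BOD₅ = L₀(1 − e^(−5k_d)) ⇒ L₀ = BOD₅ / (1 − e^(−5×0.331))
= 61.7 / (1 − 0.1911) = 61.7 / 0.8089 = 76.28 mg/L.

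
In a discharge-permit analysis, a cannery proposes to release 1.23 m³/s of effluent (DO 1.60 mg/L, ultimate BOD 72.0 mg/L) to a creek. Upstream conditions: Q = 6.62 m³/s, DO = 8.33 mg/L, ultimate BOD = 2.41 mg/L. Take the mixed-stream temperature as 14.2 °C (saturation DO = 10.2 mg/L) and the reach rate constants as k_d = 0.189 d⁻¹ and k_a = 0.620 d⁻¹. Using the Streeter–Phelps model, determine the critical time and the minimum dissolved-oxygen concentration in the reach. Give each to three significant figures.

t_c ≈ 1.14 d; minimum DO ≈ 6.93 mg/L

Mixed DO = (6.62×8.33 + 1.23×1.60)/(6.62+1.23) = 57.11/7.850 = 7.275 mg/L.
Mixed L₀ = (6.62×2.41 + 1.23×72.0)/(7.850) = 104.5/7.850 = 13.31 mg/L.
Initial deficit D₀ = C_s − DO₀ = 10.2 − 7.275 = 2.925 mg/L.
t_c = (1/0.4310) ln[(0.620/0.189)(1 − 2.925×0.4310/(0.189×13.31))] = 2.320 × ln(1.637) = 1.144 d.
D_c = (0.189/0.620) × 13.31 × e^(−0.189×1.144) = 0.3048 × 13.31 × 0.8056 = 3.270 mg/L.
Minimum DO = 10.2 − 3.270 = 6.930 mg/L.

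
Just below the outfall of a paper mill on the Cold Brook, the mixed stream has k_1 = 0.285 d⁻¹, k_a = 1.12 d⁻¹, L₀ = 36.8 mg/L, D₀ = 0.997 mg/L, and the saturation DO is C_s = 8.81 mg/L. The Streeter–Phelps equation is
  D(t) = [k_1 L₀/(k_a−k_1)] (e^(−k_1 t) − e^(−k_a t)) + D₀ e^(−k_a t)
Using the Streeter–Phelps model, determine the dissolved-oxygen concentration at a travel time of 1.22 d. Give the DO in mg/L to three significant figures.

DO ≈ 2.89 mg/L

k_1 L₀/(k_a−k_1) = 0.285×36.8/(1.12−0.285) = 10.49/0.8350 = 12.56 mg/L.
e^(−k_1 t) = e^(−0.285×1.220) = 0.7063; e^(−k_a t) = e^(−1.12×1.220) = 0.2550.
D = 12.56 × (0.7063 − 0.2550) + 0.997 × 0.2550 = 5.668 + 0.2543 = 5.923 mg/L.
DO = C_s − D = 8.81 − 5.923 = 2.887 mg/L.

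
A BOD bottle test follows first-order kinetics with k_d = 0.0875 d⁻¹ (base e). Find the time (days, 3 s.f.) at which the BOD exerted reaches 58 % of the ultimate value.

t ≈ 9.91 d

y/L₀ = 1 − e^(−k_d t) = 0.58 ⇒ e^(−k_d t) = 0.420
t = −ln(0.420) / 0.0875 = 0.8675 / 0.0875 = 9.914 d.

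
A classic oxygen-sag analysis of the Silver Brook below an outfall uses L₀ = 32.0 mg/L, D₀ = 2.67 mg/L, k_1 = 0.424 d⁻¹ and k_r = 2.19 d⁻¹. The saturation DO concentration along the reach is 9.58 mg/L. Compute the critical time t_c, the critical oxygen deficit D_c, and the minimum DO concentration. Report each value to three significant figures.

t_c ≈ 0.688 d; D_c ≈ 4.63 mg/L; min DO ≈ 4.95 mg/L

With k_r/k_1 = 5.165 and 1 − D₀(k_r−k_1)/(k_1 L₀) = 0.6525,
t_c = ln(5.165 × 0.6525) / (2.19 − 0.424) = ln(3.370) / 1.766 = 1.215/1.766 = 0.6880 d.
L(t_c) = L₀ e^(−k_1 t_c) = 32.0 × 0.7470 = 23.90 mg/L, and at the critical point k_r D_c = k_1 L, so D_c = (0.424/2.19) × 23.90 = 4.628 mg/L.
Minimum DO = C_s − D_c = 9.58 − 4.628 = 4.952 mg/L.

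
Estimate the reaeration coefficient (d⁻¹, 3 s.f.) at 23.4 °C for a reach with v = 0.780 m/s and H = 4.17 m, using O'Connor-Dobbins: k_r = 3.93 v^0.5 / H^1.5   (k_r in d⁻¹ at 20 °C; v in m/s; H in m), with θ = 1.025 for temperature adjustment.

k_r(20) = 3.93 × 0.780^0.5 / 4.17^1.5 = 3.93 × 0.8832 / 8.515 = 0.4076 d⁻¹.
k_r(23.4) = 0.4076 × 1.025^(23.4−20) = 0.4076 × 1.088 = 0.4433 d⁻¹.

k_r ≈ 0.443 d⁻¹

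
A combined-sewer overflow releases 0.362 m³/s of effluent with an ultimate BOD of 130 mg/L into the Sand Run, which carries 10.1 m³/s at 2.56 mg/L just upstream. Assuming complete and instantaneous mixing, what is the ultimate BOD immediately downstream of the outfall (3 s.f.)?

6.97 mg/L

Flow-weighted mixing: C = (Q_r C_r + Q_w C_w)/(Q_r + Q_w)
= (10.1×2.56 + 0.362×130)/(10.1 + 0.362) = 72.92/10.46 = 6.970 mg/L.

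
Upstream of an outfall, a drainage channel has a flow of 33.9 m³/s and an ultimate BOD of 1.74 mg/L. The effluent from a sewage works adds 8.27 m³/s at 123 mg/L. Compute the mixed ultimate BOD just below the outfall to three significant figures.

Flow-weighted mixing: C = (Q_r C_r + Q_w C_w)/(Q_r + Q_w)
= (33.9×1.74 + 8.27×123)/(33.9 + 8.27) = 1076/42.17 = 25.52 mg/L.

25.5 mg/L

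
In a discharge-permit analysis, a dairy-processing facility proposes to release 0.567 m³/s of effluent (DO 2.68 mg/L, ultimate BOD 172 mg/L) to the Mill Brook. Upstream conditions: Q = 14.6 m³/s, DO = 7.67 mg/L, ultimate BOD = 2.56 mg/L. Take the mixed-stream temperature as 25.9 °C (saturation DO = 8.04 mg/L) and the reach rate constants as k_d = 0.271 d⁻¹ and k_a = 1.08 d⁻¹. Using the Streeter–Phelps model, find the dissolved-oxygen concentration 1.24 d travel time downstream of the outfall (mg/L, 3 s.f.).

Mixed DO = (14.6×7.67 + 0.567×2.68)/(14.6+0.567) = 113.5/15.17 = 7.483 mg/L.
Mixed L₀ = (14.6×2.56 + 0.567×172)/(15.17) = 134.9/15.17 = 8.894 mg/L.
Initial deficit D₀ = C_s − DO₀ = 8.04 − 7.483 = 0.5565 mg/L.
D(1.24) = [0.271×8.894/(1.08−0.271)](e^(−0.271×1.24) − e^(−1.08×1.24)) + 0.5565 e^(−1.08×1.24)
= 2.979 × (0.7146 − 0.2621) + 0.5565 × 0.2621 = 1.494 mg/L.
DO = 8.04 − 1.494 = 6.546 mg/L.

DO ≈ 6.55 mg/L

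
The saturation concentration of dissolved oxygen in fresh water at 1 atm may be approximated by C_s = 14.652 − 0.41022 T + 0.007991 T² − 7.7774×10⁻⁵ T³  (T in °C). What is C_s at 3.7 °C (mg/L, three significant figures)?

C_s ≈ 13.2 mg/L

C_s = 14.652 − 0.41022×3.7 + 0.007991×3.7² − 7.7774×10⁻⁵×3.7³ = 13.24 mg/L.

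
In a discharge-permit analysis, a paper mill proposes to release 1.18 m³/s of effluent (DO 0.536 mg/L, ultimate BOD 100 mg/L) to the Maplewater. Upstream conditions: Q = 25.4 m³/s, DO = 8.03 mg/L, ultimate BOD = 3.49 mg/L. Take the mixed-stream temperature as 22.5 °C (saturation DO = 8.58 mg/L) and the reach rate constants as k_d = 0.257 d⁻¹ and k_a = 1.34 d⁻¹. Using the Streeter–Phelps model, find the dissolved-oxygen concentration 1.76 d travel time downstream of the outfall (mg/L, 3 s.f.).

DO ≈ 7.50 mg/L

Mixed DO = (25.4×8.03 + 1.18×0.536)/(25.4+1.18) = 204.6/26.58 = 7.697 mg/L.
Mixed L₀ = (25.4×3.49 + 1.18×100)/(26.58) = 206.6/26.58 = 7.774 mg/L.
Initial deficit D₀ = C_s − DO₀ = 8.58 − 7.697 = 0.8827 mg/L.
D(1.76) = [0.257×7.774/(1.34−0.257)](e^(−0.257×1.76) − e^(−1.34×1.76)) + 0.8827 e^(−1.34×1.76)
= 1.845 × (0.6362 − 0.09457) + 0.8827 × 0.09457 = 1.083 mg/L.
DO = 8.58 − 1.083 = 7.497 mg/L.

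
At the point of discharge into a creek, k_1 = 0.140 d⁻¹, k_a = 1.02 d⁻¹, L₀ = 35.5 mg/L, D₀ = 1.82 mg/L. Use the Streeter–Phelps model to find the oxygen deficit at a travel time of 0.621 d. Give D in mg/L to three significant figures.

D ≈ 3.15 mg/L

k_1 L₀/(k_a−k_1) = 0.140×35.5/(1.02−0.140) = 4.970/0.8800 = 5.648 mg/L.
e^(−k_1 t) = e^(−0.140×0.6210) = 0.9167; e^(−k_a t) = e^(−1.02×0.6210) = 0.5308.
D = 5.648 × (0.9167 − 0.5308) + 1.82 × 0.5308 = 2.180 + 0.9660 = 3.146 mg/L.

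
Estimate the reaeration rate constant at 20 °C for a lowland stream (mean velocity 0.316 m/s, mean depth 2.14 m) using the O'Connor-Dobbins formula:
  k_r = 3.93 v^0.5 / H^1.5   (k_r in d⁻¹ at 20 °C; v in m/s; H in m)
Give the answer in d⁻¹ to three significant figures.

k_r = 3.93 × 0.316^0.5 / 2.14^1.5 = 3.93 × 0.5621 / 3.131 = 0.7057 d⁻¹.

k_r ≈ 0.706 d⁻¹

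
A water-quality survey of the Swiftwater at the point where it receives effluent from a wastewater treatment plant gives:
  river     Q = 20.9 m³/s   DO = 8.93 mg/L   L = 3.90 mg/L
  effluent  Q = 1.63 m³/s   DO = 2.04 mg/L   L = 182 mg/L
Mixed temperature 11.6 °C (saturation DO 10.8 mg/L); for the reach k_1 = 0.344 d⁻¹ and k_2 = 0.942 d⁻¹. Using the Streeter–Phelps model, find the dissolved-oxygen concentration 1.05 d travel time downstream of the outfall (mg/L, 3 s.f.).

Mixed DO = (20.9×8.93 + 1.63×2.04)/(20.9+1.63) = 190.0/22.53 = 8.432 mg/L.
Mixed L₀ = (20.9×3.90 + 1.63×182)/(22.53) = 378.2/22.53 = 16.79 mg/L.
Initial deficit D₀ = C_s − DO₀ = 10.8 − 8.432 = 2.368 mg/L.
D(1.05) = [0.344×16.79/(0.942−0.344)](e^(−0.344×1.05) − e^(−0.942×1.05)) + 2.368 e^(−0.942×1.05)
= 9.656 × (0.6968 − 0.3719) + 2.368 × 0.3719 = 4.018 mg/L.
DO = 10.8 − 4.018 = 6.782 mg/L.

DO ≈ 6.78 mg/L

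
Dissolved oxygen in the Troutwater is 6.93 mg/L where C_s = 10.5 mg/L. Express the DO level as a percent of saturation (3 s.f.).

% saturation = C/C_s × 100 = 6.93/10.5 × 100 = 66.0 %.

66.0 % saturation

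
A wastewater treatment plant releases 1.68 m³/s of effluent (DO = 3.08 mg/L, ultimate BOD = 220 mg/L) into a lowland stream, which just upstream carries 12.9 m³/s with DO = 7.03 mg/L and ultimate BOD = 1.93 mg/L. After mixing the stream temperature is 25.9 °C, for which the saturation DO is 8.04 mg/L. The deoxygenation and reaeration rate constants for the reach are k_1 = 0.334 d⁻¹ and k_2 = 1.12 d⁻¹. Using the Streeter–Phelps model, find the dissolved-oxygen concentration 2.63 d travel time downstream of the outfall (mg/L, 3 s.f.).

DO ≈ 3.79 mg/L

Mixed DO = (12.9×7.03 + 1.68×3.08)/(12.9+1.68) = 95.86/14.58 = 6.575 mg/L.
Mixed L₀ = (12.9×1.93 + 1.68×220)/(14.58) = 394.5/14.58 = 27.06 mg/L.
Initial deficit D₀ = C_s − DO₀ = 8.04 − 6.575 = 1.465 mg/L.
D(2.63) = [0.334×27.06/(1.12−0.334)](e^(−0.334×2.63) − e^(−1.12×2.63)) + 1.465 e^(−1.12×2.63)
= 11.50 × (0.4154 − 0.05257) + 1.465 × 0.05257 = 4.249 mg/L.
DO = 8.04 − 4.249 = 3.791 mg/L.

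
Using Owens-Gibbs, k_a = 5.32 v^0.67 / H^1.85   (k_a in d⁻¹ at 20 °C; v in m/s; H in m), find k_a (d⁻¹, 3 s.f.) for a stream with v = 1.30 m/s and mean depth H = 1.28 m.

k_a = 5.32 × 1.30^0.67 / 1.28^1.85 = 5.32 × 1.192 / 1.579 = 4.017 d⁻¹.

k_a ≈ 4.02 d⁻¹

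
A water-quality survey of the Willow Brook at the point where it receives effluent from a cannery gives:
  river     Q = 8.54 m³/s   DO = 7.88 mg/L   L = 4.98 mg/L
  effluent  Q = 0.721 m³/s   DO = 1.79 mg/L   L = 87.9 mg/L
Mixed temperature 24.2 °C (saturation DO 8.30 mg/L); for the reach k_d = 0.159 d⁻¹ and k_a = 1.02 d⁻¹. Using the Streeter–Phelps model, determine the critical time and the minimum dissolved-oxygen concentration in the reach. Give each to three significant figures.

Mixed DO = (8.54×7.88 + 0.721×1.79)/(8.54+0.721) = 68.59/9.261 = 7.406 mg/L.
Mixed L₀ = (8.54×4.98 + 0.721×87.9)/(9.261) = 105.9/9.261 = 11.44 mg/L.
Initial deficit D₀ = C_s − DO₀ = 8.30 − 7.406 = 0.8941 mg/L.
t_c = (1/0.8610) ln[(1.02/0.159)(1 − 0.8941×0.8610/(0.159×11.44))] = 1.161 × ln(3.699) = 1.519 d.
D_c = (0.159/1.02) × 11.44 × e^(−0.159×1.519) = 0.1559 × 11.44 × 0.7854 = 1.400 mg/L.
Minimum DO = 8.30 − 1.400 = 6.900 mg/L.

t_c ≈ 1.52 d; minimum DO ≈ 6.90 mg/L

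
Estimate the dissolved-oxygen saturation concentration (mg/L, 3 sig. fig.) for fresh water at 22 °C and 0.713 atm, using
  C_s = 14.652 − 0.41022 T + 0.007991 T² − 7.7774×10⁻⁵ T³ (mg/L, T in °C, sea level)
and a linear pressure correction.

C_s ≈ 6.18 mg/L

At sea level: C_s = 14.652 − 0.41022×22 + 0.007991×22² − 7.7774×10⁻⁵×22³ = 8.667 mg/L.
Pressure correction: C_s' = 8.667 × 0.713 = 6.179 mg/L.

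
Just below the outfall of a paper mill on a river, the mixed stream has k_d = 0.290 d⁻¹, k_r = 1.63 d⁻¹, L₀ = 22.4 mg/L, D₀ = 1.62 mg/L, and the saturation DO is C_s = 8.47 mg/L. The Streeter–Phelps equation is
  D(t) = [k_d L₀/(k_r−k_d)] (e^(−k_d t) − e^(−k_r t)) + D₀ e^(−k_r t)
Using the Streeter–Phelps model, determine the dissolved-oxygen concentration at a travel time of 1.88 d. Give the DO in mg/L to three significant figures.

k_d L₀/(k_r−k_d) = 0.290×22.4/(1.63−0.290) = 6.496/1.340 = 4.848 mg/L.
e^(−k_d t) = e^(−0.290×1.880) = 0.5797; e^(−k_r t) = e^(−1.63×1.880) = 0.04668.
D = 4.848 × (0.5797 − 0.04668) + 1.62 × 0.04668 = 2.584 + 0.07562 = 2.660 mg/L.
DO = C_s − D = 8.47 − 2.660 = 5.810 mg/L.

DO ≈ 5.81 mg/L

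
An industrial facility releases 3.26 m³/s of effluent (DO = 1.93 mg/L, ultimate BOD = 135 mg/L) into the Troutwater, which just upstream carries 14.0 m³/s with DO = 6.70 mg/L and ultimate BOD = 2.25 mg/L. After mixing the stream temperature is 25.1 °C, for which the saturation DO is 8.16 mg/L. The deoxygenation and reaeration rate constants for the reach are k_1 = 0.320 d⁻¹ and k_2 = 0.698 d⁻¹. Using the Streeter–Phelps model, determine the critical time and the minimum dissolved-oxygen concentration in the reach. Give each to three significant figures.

Mixed DO = (14.0×6.70 + 3.26×1.93)/(14.0+3.26) = 100.1/17.26 = 5.799 mg/L.
Mixed L₀ = (14.0×2.25 + 3.26×135)/(17.26) = 471.6/17.26 = 27.32 mg/L.
Initial deficit D₀ = C_s − DO₀ = 8.16 − 5.799 = 2.361 mg/L.
t_c = (1/0.3780) ln[(0.698/0.320)(1 − 2.361×0.3780/(0.320×27.32))] = 2.646 × ln(1.959) = 1.778 d.
D_c = (0.320/0.698) × 27.32 × e^(−0.320×1.778) = 0.4585 × 27.32 × 0.5660 = 7.090 mg/L.
Minimum DO = 8.16 − 7.090 = 1.070 mg/L.

t_c ≈ 1.78 d; minimum DO ≈ 1.07 mg/L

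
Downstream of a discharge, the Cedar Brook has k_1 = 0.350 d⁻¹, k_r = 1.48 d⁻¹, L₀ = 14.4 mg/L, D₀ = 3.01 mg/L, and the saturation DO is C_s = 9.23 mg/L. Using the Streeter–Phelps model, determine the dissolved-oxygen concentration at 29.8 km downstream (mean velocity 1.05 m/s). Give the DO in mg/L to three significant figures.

Travel time t = x/v = 29.8 km / (1.05 m/s) = 29800 m / 1.05 m/s = 28380 s = 0.3285 d.
k_1 L₀/(k_r−k_1) = 0.350×14.4/(1.48−0.350) = 5.040/1.130 = 4.460 mg/L.
e^(−k_1 t) = e^(−0.350×0.3285) = 0.8914; e^(−k_r t) = e^(−1.48×0.3285) = 0.6150.
D = 4.460 × (0.8914 − 0.6150) + 3.01 × 0.6150 = 1.233 + 1.851 = 3.084 mg/L.
DO = C_s − D = 9.23 − 3.084 = 6.146 mg/L.

DO ≈ 6.15 mg/L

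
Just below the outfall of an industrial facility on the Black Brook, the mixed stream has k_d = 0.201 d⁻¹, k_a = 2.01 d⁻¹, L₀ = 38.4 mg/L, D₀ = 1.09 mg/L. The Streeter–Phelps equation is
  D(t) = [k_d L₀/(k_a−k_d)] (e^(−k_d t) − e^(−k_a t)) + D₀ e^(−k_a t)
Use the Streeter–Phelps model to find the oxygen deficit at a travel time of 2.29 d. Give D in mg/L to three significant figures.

D ≈ 2.66 mg/L

k_d L₀/(k_a−k_d) = 0.201×38.4/(2.01−0.201) = 7.718/1.809 = 4.267 mg/L.
e^(−k_d t) = e^(−0.201×2.290) = 0.6311; e^(−k_a t) = e^(−2.01×2.290) = 0.01002.
D = 4.267 × (0.6311 − 0.01002) + 1.09 × 0.01002 = 2.650 + 0.01092 = 2.661 mg/L.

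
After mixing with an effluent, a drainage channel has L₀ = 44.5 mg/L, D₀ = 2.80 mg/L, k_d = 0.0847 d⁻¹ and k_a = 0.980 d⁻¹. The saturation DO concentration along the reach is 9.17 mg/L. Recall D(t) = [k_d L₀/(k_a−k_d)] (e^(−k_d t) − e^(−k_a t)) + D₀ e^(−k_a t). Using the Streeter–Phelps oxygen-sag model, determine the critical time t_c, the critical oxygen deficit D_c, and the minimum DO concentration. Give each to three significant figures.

t_c ≈ 1.51 d; D_c ≈ 3.38 mg/L; min DO ≈ 5.79 mg/L

With k_a/k_d = 11.57 and 1 − D₀(k_a−k_d)/(k_d L₀) = 0.3349,
t_c = ln(11.57 × 0.3349) / (0.980 − 0.0847) = ln(3.875) / 0.8953 = 1.355/0.8953 = 1.513 d.
D_c = (k_d/k_a) L₀ e^(−k_d t_c) = (0.0847/0.980) × 44.5 × e^(−0.0847×1.513) = 0.08643 × 44.5 × 0.8797 = 3.383 mg/L.
Minimum DO = C_s − D_c = 9.17 − 3.383 = 5.787 mg/L.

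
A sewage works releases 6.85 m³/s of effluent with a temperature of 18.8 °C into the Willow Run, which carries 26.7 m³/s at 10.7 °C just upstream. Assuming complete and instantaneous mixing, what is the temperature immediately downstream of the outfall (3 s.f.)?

Flow-weighted mixing: C = (Q_r C_r + Q_w C_w)/(Q_r + Q_w)
= (26.7×10.7 + 6.85×18.8)/(26.7 + 6.85) = 414.5/33.55 = 12.35 °C.

12.4 °C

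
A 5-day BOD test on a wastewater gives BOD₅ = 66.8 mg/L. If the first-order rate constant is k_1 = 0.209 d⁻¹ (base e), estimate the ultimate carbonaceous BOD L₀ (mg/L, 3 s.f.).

L₀ ≈ 103 mg/L

BOD₅ = L₀(1 − e^(−5k_1)) ⇒ L₀ = BOD₅ / (1 − e^(−5×0.209))
= 66.8 / (1 − 0.3517) = 66.8 / 0.6483 = 103.0 mg/L.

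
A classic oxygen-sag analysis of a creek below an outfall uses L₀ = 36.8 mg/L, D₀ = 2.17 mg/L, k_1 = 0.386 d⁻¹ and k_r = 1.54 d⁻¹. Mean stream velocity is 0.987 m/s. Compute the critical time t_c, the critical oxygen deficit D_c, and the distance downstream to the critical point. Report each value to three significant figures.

t_c ≈ 1.03 d; D_c ≈ 6.20 mg/L; x_c ≈ 87.9 km

At the critical point dD/dt = 0, so k_1 L₀ e^(−k_1 t) = k_r D. Substituting D(t) from the Streeter–Phelps equation and solving for t gives
t_c = ln[(k_r/k_1)(1 − D₀(k_r−k_1)/(k_1 L₀))] / (k_r−k_1).
Here k_r−k_1 = 1.154 d⁻¹ and 1 − D₀(k_r−k_1)/(k_1 L₀) = 1 − 2.17×1.154/(0.386×36.8) = 0.8237, so
t_c = ln(3.990 × 0.8237) / 1.154 = 1.190 / 1.154 = 1.031 d.
D_c = (k_1/k_r) L₀ e^(−k_1 t_c) = (0.386/1.54) × 36.8 × e^(−0.386×1.031) = 0.2506 × 36.8 × 0.6717 = 6.196 mg/L.
x_c = v t_c = 0.987 m/s × 1.031 d × 86400 s/d = 87920 m ≈ 87.9 km.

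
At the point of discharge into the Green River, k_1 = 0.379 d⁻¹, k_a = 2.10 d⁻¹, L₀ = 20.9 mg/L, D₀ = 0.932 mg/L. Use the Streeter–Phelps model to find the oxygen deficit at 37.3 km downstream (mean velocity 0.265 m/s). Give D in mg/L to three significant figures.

D ≈ 2.36 mg/L

Travel time t = x/v = 37.3 km / (0.265 m/s) = 37300 m / 0.265 m/s = 140800 s = 1.629 d.
k_1 L₀/(k_a−k_1) = 0.379×20.9/(2.10−0.379) = 7.921/1.721 = 4.603 mg/L.
e^(−k_1 t) = e^(−0.379×1.629) = 0.5393; e^(−k_a t) = e^(−2.10×1.629) = 0.03268.
D = 4.603 × (0.5393 − 0.03268) + 0.932 × 0.03268 = 2.332 + 0.03045 = 2.362 mg/L.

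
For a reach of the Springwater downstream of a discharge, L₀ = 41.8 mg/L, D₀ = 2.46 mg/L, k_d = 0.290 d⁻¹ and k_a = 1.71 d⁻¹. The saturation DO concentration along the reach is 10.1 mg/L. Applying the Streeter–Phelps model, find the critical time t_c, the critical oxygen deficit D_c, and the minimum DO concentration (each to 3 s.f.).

t_c ≈ 1.01 d; D_c ≈ 5.29 mg/L; min DO ≈ 4.81 mg/L

At the critical point dD/dt = 0, so k_d L₀ e^(−k_d t) = k_a D. Substituting D(t) from the Streeter–Phelps equation and solving for t gives
t_c = ln[(k_a/k_d)(1 − D₀(k_a−k_d)/(k_d L₀))] / (k_a−k_d).
Here k_a−k_d = 1.420 d⁻¹ and 1 − D₀(k_a−k_d)/(k_d L₀) = 1 − 2.46×1.420/(0.290×41.8) = 0.7118, so
t_c = ln(5.897 × 0.7118) / 1.420 = 1.434 / 1.420 = 1.010 d.
D_c = (k_d/k_a) L₀ e^(−k_d t_c) = (0.290/1.71) × 41.8 × e^(−0.290×1.010) = 0.1696 × 41.8 × 0.7461 = 5.289 mg/L.
Minimum DO = C_s − D_c = 10.1 − 5.289 = 4.811 mg/L.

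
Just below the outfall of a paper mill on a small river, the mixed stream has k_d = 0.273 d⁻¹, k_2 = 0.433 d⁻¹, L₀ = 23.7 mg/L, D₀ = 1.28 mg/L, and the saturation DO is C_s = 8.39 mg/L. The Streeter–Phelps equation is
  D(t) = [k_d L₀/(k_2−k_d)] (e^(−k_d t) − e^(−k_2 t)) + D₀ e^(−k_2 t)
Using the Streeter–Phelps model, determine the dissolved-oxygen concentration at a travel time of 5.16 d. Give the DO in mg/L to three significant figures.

k_d L₀/(k_2−k_d) = 0.273×23.7/(0.433−0.273) = 6.470/0.1600 = 40.44 mg/L.
e^(−k_d t) = e^(−0.273×5.160) = 0.2445; e^(−k_2 t) = e^(−0.433×5.160) = 0.1071.
D = 40.44 × (0.2445 − 0.1071) + 1.28 × 0.1071 = 5.556 + 0.1370 = 5.693 mg/L.
DO = C_s − D = 8.39 − 5.693 = 2.697 mg/L.

DO ≈ 2.70 mg/L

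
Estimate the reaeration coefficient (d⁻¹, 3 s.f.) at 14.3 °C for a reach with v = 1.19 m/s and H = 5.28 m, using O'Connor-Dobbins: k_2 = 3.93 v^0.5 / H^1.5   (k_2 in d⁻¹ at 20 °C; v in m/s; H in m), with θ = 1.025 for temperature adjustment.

k_2 ≈ 0.307 d⁻¹

k_2(20) = 3.93 × 1.19^0.5 / 5.28^1.5 = 3.93 × 1.091 / 12.13 = 0.3534 d⁻¹.
k_2(14.3) = 0.3534 × 1.025^(14.3−20) = 0.3534 × 0.8687 = 0.3070 d⁻¹.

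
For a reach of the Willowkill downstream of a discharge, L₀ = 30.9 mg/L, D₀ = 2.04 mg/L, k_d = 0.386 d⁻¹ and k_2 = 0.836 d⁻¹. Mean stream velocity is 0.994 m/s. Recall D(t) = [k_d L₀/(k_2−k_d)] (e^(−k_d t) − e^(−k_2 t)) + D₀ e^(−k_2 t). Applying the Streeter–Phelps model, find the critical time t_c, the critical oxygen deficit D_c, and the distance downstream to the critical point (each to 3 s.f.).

t_c ≈ 1.54 d; D_c ≈ 7.88 mg/L; x_c ≈ 132 km

t_c = [1/(k_2−k_d)] ln[(k_2/k_d)(1 − D₀(k_2−k_d)/(k_d L₀))]
= [1/(0.836−0.386)] ln[(0.836/0.386)(1 − 2.04×0.4500/(0.386×30.9))]
= (1/0.4500) ln[2.166 × 0.9230] = 2.222 × ln(1.999) = 2.222 × 0.6927 = 1.539 d.
L(t_c) = L₀ e^(−k_d t_c) = 30.9 × 0.5520 = 17.06 mg/L, and at the critical point k_2 D_c = k_d L, so D_c = (0.386/0.836) × 17.06 = 7.876 mg/L.
x_c = v t_c = 0.994 m/s × 1.539 d × 86400 s/d = 132200 m ≈ 132 km.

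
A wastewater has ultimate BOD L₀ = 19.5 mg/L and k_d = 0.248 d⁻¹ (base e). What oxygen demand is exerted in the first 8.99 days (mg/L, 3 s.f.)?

y ≈ 17.4 mg/L

y_t = L₀(1 − e^(−k_d t)) = 19.5 × (1 − e^(−0.248×8.99))
= 19.5 × (1 − 0.1076) = 19.5 × 0.8924 = 17.40 mg/L.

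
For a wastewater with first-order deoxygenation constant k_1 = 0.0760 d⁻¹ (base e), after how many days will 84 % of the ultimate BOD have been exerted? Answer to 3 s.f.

y/L₀ = 1 − e^(−k_1 t) = 0.84 ⇒ e^(−k_1 t) = 0.160
t = −ln(0.160) / 0.0760 = 1.833 / 0.0760 = 24.11 d.

t ≈ 24.1 d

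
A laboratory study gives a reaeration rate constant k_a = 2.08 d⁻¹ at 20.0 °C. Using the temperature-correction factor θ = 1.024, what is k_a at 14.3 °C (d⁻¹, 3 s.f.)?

k_a ≈ 1.82 d⁻¹

k_a(T₂) = k_a(T₁) · θ^(T₂−T₁) = 2.08 × 1.024^(14.3−20.0)
= 2.08 × 1.024^-5.70 = 2.08 × 0.8736 = 1.817 d⁻¹.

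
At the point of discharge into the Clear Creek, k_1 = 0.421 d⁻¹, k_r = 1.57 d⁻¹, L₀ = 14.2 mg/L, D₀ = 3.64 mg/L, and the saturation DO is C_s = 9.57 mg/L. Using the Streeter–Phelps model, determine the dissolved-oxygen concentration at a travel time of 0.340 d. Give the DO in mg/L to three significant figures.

DO ≈ 5.98 mg/L

k_1 L₀/(k_r−k_1) = 0.421×14.2/(1.57−0.421) = 5.978/1.149 = 5.203 mg/L.
e^(−k_1 t) = e^(−0.421×0.3400) = 0.8666; e^(−k_r t) = e^(−1.57×0.3400) = 0.5864.
D = 5.203 × (0.8666 − 0.5864) + 3.64 × 0.5864 = 1.458 + 2.134 = 3.593 mg/L.
DO = C_s − D = 9.57 − 3.593 = 5.977 mg/L.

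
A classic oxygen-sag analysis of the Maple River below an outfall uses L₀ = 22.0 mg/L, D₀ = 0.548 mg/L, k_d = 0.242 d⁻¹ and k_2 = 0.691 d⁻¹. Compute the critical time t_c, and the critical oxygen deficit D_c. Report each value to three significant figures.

t_c = [1/(k_2−k_d)] ln[(k_2/k_d)(1 − D₀(k_2−k_d)/(k_d L₀))]
= [1/(0.691−0.242)] ln[(0.691/0.242)(1 − 0.548×0.4490/(0.242×22.0))]
= (1/0.4490) ln[2.855 × 0.9538] = 2.227 × ln(2.723) = 2.227 × 1.002 = 2.231 d.
D_c = (k_d/k_2) L₀ e^(−k_d t_c) = (0.242/0.691) × 22.0 × e^(−0.242×2.231) = 0.3502 × 22.0 × 0.5828 = 4.490 mg/L.

t_c ≈ 2.23 d; D_c ≈ 4.49 mg/L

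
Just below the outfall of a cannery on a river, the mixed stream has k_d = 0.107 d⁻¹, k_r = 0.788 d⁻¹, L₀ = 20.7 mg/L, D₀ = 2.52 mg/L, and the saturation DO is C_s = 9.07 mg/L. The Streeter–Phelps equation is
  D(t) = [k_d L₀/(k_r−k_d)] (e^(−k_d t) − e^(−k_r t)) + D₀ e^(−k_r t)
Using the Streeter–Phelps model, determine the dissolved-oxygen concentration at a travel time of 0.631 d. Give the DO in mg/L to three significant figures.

DO ≈ 6.48 mg/L

k_d L₀/(k_r−k_d) = 0.107×20.7/(0.788−0.107) = 2.215/0.6810 = 3.252 mg/L.
e^(−k_d t) = e^(−0.107×0.6310) = 0.9347; e^(−k_r t) = e^(−0.788×0.6310) = 0.6082.
D = 3.252 × (0.9347 − 0.6082) + 2.52 × 0.6082 = 1.062 + 1.533 = 2.595 mg/L.
DO = C_s − D = 9.07 − 2.595 = 6.475 mg/L.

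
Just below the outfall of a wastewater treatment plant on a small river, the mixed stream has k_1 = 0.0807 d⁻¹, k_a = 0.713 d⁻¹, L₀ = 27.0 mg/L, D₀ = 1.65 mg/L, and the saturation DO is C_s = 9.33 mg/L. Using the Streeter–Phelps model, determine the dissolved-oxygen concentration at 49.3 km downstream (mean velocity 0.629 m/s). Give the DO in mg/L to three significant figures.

Travel time t = x/v = 49.3 km / (0.629 m/s) = 49300 m / 0.629 m/s = 78380 s = 0.9072 d.
k_1 L₀/(k_a−k_1) = 0.0807×27.0/(0.713−0.0807) = 2.179/0.6323 = 3.446 mg/L.
e^(−k_1 t) = e^(−0.0807×0.9072) = 0.9294; e^(−k_a t) = e^(−0.713×0.9072) = 0.5237.
D = 3.446 × (0.9294 − 0.5237) + 1.65 × 0.5237 = 1.398 + 0.8641 = 2.262 mg/L.
DO = C_s − D = 9.33 − 2.262 = 7.068 mg/L.

DO ≈ 7.07 mg/L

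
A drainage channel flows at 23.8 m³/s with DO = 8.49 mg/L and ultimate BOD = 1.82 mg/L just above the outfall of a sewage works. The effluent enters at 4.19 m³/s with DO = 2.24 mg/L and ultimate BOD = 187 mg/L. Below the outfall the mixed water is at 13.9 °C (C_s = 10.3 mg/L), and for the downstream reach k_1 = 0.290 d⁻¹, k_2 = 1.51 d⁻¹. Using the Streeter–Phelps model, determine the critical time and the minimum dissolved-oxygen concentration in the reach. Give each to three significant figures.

Mixed DO = (23.8×8.49 + 4.19×2.24)/(23.8+4.19) = 211.4/27.99 = 7.554 mg/L.
Mixed L₀ = (23.8×1.82 + 4.19×187)/(27.99) = 826.8/27.99 = 29.54 mg/L.
Initial deficit D₀ = C_s − DO₀ = 10.3 − 7.554 = 2.746 mg/L.
t_c = (1/1.220) ln[(1.51/0.290)(1 − 2.746×1.220/(0.290×29.54))] = 0.8197 × ln(3.171) = 0.9459 d.
D_c = (0.290/1.51) × 29.54 × e^(−0.290×0.9459) = 0.1921 × 29.54 × 0.7601 = 4.312 mg/L.
Minimum DO = 10.3 − 4.312 = 5.988 mg/L.

t_c ≈ 0.946 d; minimum DO ≈ 5.99 mg/L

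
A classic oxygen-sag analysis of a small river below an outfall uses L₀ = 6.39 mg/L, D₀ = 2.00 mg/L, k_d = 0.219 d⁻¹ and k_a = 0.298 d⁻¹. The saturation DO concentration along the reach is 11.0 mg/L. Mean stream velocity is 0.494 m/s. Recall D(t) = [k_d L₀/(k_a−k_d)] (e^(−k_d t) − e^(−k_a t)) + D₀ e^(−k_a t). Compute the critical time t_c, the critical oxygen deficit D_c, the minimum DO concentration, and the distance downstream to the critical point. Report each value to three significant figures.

At the critical point dD/dt = 0, so k_d L₀ e^(−k_d t) = k_a D. Substituting D(t) from the Streeter–Phelps equation and solving for t gives
t_c = ln[(k_a/k_d)(1 − D₀(k_a−k_d)/(k_d L₀))] / (k_a−k_d).
Here k_a−k_d = 0.07900 d⁻¹ and 1 − D₀(k_a−k_d)/(k_d L₀) = 1 − 2.00×0.07900/(0.219×6.39) = 0.8871, so
t_c = ln(1.361 × 0.8871) / 0.07900 = 0.1882 / 0.07900 = 2.383 d.
L(t_c) = L₀ e^(−k_d t_c) = 6.39 × 0.5935 = 3.792 mg/L, and at the critical point k_a D_c = k_d L, so D_c = (0.219/0.298) × 3.792 = 2.787 mg/L.
Minimum DO = C_s − D_c = 11.0 − 2.787 = 8.213 mg/L.
x_c = v t_c = 0.494 m/s × 2.383 d × 86400 s/d = 101700 m ≈ 102 km.

t_c ≈ 2.38 d; D_c ≈ 2.79 mg/L; min DO ≈ 8.21 mg/L; x_c ≈ 102 km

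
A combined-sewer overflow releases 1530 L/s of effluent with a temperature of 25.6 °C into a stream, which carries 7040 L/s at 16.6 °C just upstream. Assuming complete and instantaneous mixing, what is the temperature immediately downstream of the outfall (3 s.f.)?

18.2 °C

Flow-weighted mixing: C = (Q_r C_r + Q_w C_w)/(Q_r + Q_w)
= (7040×16.6 + 1530×25.6)/(7040 + 1530) = 156000/8570 = 18.21 °C.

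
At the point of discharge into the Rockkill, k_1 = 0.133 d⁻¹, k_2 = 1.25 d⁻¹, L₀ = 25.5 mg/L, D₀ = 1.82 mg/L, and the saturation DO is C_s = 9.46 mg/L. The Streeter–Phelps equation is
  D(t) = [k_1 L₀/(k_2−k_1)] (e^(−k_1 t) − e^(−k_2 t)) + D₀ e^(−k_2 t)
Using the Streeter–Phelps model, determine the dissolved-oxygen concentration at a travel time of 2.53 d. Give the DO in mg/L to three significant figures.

DO ≈ 7.34 mg/L

k_1 L₀/(k_2−k_1) = 0.133×25.5/(1.25−0.133) = 3.392/1.117 = 3.036 mg/L.
e^(−k_1 t) = e^(−0.133×2.530) = 0.7143; e^(−k_2 t) = e^(−1.25×2.530) = 0.04232.
D = 3.036 × (0.7143 − 0.04232) + 1.82 × 0.04232 = 2.040 + 0.07702 = 2.117 mg/L.
DO = C_s − D = 9.46 − 2.117 = 7.343 mg/L.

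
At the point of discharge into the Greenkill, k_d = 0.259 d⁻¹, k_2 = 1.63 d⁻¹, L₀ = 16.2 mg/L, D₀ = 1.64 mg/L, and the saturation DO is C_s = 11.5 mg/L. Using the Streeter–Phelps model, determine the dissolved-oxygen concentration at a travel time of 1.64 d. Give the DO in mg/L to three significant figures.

k_d L₀/(k_2−k_d) = 0.259×16.2/(1.63−0.259) = 4.196/1.371 = 3.060 mg/L.
e^(−k_d t) = e^(−0.259×1.640) = 0.6539; e^(−k_2 t) = e^(−1.63×1.640) = 0.06903.
D = 3.060 × (0.6539 − 0.06903) + 1.64 × 0.06903 = 1.790 + 0.1132 = 1.903 mg/L.
DO = C_s − D = 11.5 − 1.903 = 9.597 mg/L.

DO ≈ 9.60 mg/L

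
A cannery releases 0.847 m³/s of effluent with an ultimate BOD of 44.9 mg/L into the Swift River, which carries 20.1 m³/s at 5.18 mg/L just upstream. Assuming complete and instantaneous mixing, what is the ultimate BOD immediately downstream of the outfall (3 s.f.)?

6.79 mg/L

Flow-weighted mixing: C = (Q_r C_r + Q_w C_w)/(Q_r + Q_w)
= (20.1×5.18 + 0.847×44.9)/(20.1 + 0.847) = 142.1/20.95 = 6.786 mg/L.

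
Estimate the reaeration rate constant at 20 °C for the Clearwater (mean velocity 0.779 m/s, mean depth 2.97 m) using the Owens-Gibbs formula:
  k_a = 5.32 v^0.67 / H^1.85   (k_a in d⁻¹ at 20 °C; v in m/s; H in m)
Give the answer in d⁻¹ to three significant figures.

k_a ≈ 0.601 d⁻¹

k_a = 5.32 × 0.779^0.67 / 2.97^1.85 = 5.32 × 0.8459 / 7.492 = 0.6007 d⁻¹.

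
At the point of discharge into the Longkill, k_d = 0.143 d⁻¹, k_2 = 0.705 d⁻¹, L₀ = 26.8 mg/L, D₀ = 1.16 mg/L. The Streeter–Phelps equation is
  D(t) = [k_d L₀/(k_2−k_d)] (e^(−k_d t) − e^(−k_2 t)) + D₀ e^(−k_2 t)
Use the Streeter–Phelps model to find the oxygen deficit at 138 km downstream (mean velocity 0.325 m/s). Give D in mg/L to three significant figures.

Travel time t = x/v = 138 km / (0.325 m/s) = 138000 m / 0.325 m/s = 424600 s = 4.915 d.
k_d L₀/(k_2−k_d) = 0.143×26.8/(0.705−0.143) = 3.832/0.5620 = 6.819 mg/L.
e^(−k_d t) = e^(−0.143×4.915) = 0.4952; e^(−k_2 t) = e^(−0.705×4.915) = 0.03128.
D = 6.819 × (0.4952 − 0.03128) + 1.16 × 0.03128 = 3.164 + 0.03629 = 3.200 mg/L.

D ≈ 3.20 mg/L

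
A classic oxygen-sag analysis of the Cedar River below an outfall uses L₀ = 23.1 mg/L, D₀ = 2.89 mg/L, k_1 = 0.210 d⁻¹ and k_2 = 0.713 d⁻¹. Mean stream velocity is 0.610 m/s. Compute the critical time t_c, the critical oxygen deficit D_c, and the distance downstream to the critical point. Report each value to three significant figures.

t_c ≈ 1.72 d; D_c ≈ 4.74 mg/L; x_c ≈ 90.8 km

At the critical point dD/dt = 0, so k_1 L₀ e^(−k_1 t) = k_2 D. Substituting D(t) from the Streeter–Phelps equation and solving for t gives
t_c = ln[(k_2/k_1)(1 − D₀(k_2−k_1)/(k_1 L₀))] / (k_2−k_1).
Here k_2−k_1 = 0.5030 d⁻¹ and 1 − D₀(k_2−k_1)/(k_1 L₀) = 1 − 2.89×0.5030/(0.210×23.1) = 0.7003, so
t_c = ln(3.395 × 0.7003) / 0.5030 = 0.8662 / 0.5030 = 1.722 d.
D_c = (k_1/k_2) L₀ e^(−k_1 t_c) = (0.210/0.713) × 23.1 × e^(−0.210×1.722) = 0.2945 × 23.1 × 0.6965 = 4.739 mg/L.
x_c = v t_c = 0.610 m/s × 1.722 d × 86400 s/d = 90760 m ≈ 90.8 km.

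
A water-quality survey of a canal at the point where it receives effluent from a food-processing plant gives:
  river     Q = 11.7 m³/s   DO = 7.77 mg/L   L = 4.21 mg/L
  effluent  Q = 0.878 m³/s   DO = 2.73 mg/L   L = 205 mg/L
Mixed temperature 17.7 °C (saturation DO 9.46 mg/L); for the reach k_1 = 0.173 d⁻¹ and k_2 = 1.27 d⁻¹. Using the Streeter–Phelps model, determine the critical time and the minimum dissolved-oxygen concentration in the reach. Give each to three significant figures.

Mixed DO = (11.7×7.77 + 0.878×2.73)/(11.7+0.878) = 93.31/12.58 = 7.418 mg/L.
Mixed L₀ = (11.7×4.21 + 0.878×205)/(12.58) = 229.2/12.58 = 18.23 mg/L.
Initial deficit D₀ = C_s − DO₀ = 9.46 − 7.418 = 2.042 mg/L.
t_c = (1/1.097) ln[(1.27/0.173)(1 − 2.042×1.097/(0.173×18.23))] = 0.9116 × ln(2.126) = 0.6876 d.
D_c = (0.173/1.27) × 18.23 × e^(−0.173×0.6876) = 0.1362 × 18.23 × 0.8878 = 2.204 mg/L.
Minimum DO = 9.46 − 2.204 = 7.256 mg/L.

t_c ≈ 0.688 d; minimum DO ≈ 7.26 mg/L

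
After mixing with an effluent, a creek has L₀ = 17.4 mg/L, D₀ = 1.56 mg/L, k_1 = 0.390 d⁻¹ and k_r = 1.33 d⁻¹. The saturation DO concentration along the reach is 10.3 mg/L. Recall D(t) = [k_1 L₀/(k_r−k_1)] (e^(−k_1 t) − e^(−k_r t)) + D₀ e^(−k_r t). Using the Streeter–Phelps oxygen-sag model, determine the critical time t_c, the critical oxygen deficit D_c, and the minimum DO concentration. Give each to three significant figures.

t_c ≈ 1.05 d; D_c ≈ 3.39 mg/L; min DO ≈ 6.91 mg/L

t_c = [1/(k_r−k_1)] ln[(k_r/k_1)(1 − D₀(k_r−k_1)/(k_1 L₀))]
= [1/(1.33−0.390)] ln[(1.33/0.390)(1 − 1.56×0.9400/(0.390×17.4))]
= (1/0.9400) ln[3.410 × 0.7839] = 1.064 × ln(2.673) = 1.064 × 0.9833 = 1.046 d.
L(t_c) = L₀ e^(−k_1 t_c) = 17.4 × 0.6650 = 11.57 mg/L, and at the critical point k_r D_c = k_1 L, so D_c = (0.390/1.33) × 11.57 = 3.393 mg/L.
Minimum DO = C_s − D_c = 10.3 − 3.393 = 6.907 mg/L.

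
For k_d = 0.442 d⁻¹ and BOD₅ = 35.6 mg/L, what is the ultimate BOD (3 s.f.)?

BOD₅ = L₀(1 − e^(−5k_d)) ⇒ L₀ = BOD₅ / (1 − e^(−5×0.442))
= 35.6 / (1 − 0.1097) = 35.6 / 0.8903 = 39.99 mg/L.

L₀ ≈ 40.0 mg/L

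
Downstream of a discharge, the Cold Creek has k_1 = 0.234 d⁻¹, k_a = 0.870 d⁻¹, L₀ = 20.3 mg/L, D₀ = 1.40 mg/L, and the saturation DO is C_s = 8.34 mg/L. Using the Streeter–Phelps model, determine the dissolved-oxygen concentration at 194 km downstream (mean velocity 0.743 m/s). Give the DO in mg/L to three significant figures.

DO ≈ 5.10 mg/L

Travel time t = x/v = 194 km / (0.743 m/s) = 194000 m / 0.743 m/s = 261100 s = 3.022 d.
k_1 L₀/(k_a−k_1) = 0.234×20.3/(0.870−0.234) = 4.750/0.6360 = 7.469 mg/L.
e^(−k_1 t) = e^(−0.234×3.022) = 0.4930; e^(−k_a t) = e^(−0.870×3.022) = 0.07214.
D = 7.469 × (0.4930 − 0.07214) + 1.40 × 0.07214 = 3.144 + 0.1010 = 3.245 mg/L.
DO = C_s − D = 8.34 − 3.245 = 5.095 mg/L.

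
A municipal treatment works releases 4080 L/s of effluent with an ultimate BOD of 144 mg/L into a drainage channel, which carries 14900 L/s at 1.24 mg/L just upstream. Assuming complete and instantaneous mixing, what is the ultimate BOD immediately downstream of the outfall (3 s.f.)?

31.9 mg/L

Flow-weighted mixing: C = (Q_r C_r + Q_w C_w)/(Q_r + Q_w)
= (14900×1.24 + 4080×144)/(14900 + 4080) = 606000/18980 = 31.93 mg/L.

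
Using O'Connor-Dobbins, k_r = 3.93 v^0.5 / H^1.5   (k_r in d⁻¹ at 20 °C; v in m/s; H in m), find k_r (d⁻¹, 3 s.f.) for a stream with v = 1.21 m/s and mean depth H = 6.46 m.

k_r = 3.93 × 1.21^0.5 / 6.46^1.5 = 3.93 × 1.100 / 16.42 = 0.2633 d⁻¹.

k_r ≈ 0.263 d⁻¹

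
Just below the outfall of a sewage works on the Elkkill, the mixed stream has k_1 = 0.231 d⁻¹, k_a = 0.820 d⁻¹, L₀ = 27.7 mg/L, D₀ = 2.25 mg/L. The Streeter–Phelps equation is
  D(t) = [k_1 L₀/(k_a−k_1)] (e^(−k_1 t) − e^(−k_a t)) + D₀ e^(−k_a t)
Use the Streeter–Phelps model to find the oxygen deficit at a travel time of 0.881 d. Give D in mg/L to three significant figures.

D ≈ 4.68 mg/L

k_1 L₀/(k_a−k_1) = 0.231×27.7/(0.820−0.231) = 6.399/0.5890 = 10.86 mg/L.
e^(−k_1 t) = e^(−0.231×0.8810) = 0.8159; e^(−k_a t) = e^(−0.820×0.8810) = 0.4856.
D = 10.86 × (0.8159 − 0.4856) + 2.25 × 0.4856 = 3.588 + 1.093 = 4.681 mg/L.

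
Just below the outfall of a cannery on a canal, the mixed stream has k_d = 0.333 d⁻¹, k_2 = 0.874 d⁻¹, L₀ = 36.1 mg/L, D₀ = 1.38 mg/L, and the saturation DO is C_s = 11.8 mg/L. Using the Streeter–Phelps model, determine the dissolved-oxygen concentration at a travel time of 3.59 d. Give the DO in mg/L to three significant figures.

DO ≈ 5.98 mg/L

k_d L₀/(k_2−k_d) = 0.333×36.1/(0.874−0.333) = 12.02/0.5410 = 22.22 mg/L.
e^(−k_d t) = e^(−0.333×3.590) = 0.3026; e^(−k_2 t) = e^(−0.874×3.590) = 0.04338.
D = 22.22 × (0.3026 − 0.04338) + 1.38 × 0.04338 = 5.759 + 0.05987 = 5.819 mg/L.
DO = C_s − D = 11.8 − 5.819 = 5.981 mg/L.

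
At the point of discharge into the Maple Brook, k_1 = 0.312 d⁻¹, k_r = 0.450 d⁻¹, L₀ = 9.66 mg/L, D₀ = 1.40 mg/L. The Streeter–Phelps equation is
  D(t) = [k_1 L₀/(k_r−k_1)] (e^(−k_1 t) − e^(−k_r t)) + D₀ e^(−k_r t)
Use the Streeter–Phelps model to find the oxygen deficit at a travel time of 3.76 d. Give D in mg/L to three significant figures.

k_1 L₀/(k_r−k_1) = 0.312×9.66/(0.450−0.312) = 3.014/0.1380 = 21.84 mg/L.
e^(−k_1 t) = e^(−0.312×3.760) = 0.3094; e^(−k_r t) = e^(−0.450×3.760) = 0.1842.
D = 21.84 × (0.3094 − 0.1842) + 1.40 × 0.1842 = 2.735 + 0.2578 = 2.993 mg/L.

D ≈ 2.99 mg/L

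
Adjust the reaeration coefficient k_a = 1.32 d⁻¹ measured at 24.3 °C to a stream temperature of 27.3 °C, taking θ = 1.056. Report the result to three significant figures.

k_a ≈ 1.55 d⁻¹

k_a(T₂) = k_a(T₁) · θ^(T₂−T₁) = 1.32 × 1.056^(27.3−24.3)
= 1.32 × 1.056^3.00 = 1.32 × 1.178 = 1.554 d⁻¹.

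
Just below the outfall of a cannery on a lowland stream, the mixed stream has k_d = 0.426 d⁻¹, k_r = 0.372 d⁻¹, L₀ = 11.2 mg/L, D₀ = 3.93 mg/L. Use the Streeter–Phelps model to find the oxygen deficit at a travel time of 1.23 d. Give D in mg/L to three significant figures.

D ≈ 6.08 mg/L

k_d L₀/(k_r−k_d) = 0.426×11.2/(0.372−0.426) = 4.771/-0.05400 = -88.36 mg/L.
e^(−k_d t) = e^(−0.426×1.230) = 0.5922; e^(−k_r t) = e^(−0.372×1.230) = 0.6328.
D = -88.36 × (0.5922 − 0.6328) + 3.93 × 0.6328 = 3.593 + 2.487 = 6.080 mg/L.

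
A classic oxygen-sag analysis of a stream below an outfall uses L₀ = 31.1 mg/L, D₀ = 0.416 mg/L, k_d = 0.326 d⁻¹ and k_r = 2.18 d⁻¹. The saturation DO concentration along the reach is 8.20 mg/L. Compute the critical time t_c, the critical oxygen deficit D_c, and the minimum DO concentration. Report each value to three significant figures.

t_c ≈ 0.982 d; D_c ≈ 3.38 mg/L; min DO ≈ 4.82 mg/L

t_c = [1/(k_r−k_d)] ln[(k_r/k_d)(1 − D₀(k_r−k_d)/(k_d L₀))]
= [1/(2.18−0.326)] ln[(2.18/0.326)(1 − 0.416×1.854/(0.326×31.1))]
= (1/1.854) ln[6.687 × 0.9239] = 0.5394 × ln(6.178) = 0.5394 × 1.821 = 0.9822 d.
D_c = (k_d/k_r) L₀ e^(−k_d t_c) = (0.326/2.18) × 31.1 × e^(−0.326×0.9822) = 0.1495 × 31.1 × 0.7260 = 3.376 mg/L.
Minimum DO = C_s − D_c = 8.20 − 3.376 = 4.824 mg/L.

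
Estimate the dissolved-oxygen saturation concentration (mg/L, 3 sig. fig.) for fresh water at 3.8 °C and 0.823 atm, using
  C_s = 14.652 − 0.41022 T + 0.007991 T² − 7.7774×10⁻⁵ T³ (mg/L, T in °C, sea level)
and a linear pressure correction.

At sea level: C_s = 14.652 − 0.41022×3.8 + 0.007991×3.8² − 7.7774×10⁻⁵×3.8³ = 13.20 mg/L.
Pressure correction: C_s' = 13.20 × 0.823 = 10.87 mg/L.

C_s ≈ 10.9 mg/L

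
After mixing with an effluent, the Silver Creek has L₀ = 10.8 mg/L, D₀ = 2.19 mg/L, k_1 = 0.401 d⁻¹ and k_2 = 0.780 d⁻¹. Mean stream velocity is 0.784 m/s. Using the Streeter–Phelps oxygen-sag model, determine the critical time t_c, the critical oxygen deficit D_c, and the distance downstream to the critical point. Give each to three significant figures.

t_c ≈ 1.19 d; D_c ≈ 3.44 mg/L; x_c ≈ 80.9 km

t_c = [1/(k_2−k_1)] ln[(k_2/k_1)(1 − D₀(k_2−k_1)/(k_1 L₀))]
= [1/(0.780−0.401)] ln[(0.780/0.401)(1 − 2.19×0.3790/(0.401×10.8))]
= (1/0.3790) ln[1.945 × 0.8083] = 2.639 × ln(1.572) = 2.639 × 0.4526 = 1.194 d.
D_c = (k_1/k_2) L₀ e^(−k_1 t_c) = (0.401/0.780) × 10.8 × e^(−0.401×1.194) = 0.5141 × 10.8 × 0.6195 = 3.440 mg/L.
x_c = v t_c = 0.784 m/s × 1.194 d × 86400 s/d = 80890 m ≈ 80.9 km.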